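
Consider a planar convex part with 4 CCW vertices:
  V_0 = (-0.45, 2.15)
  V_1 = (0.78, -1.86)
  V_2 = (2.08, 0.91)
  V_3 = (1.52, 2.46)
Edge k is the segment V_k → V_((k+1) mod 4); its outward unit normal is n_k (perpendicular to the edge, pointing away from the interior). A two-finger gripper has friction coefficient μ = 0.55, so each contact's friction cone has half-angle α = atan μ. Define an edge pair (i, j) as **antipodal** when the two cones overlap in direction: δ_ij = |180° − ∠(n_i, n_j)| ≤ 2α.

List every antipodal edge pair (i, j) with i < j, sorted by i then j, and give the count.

α = atan 0.55 = 28.81°;  2α = 57.62°
n_0 = (-0.9560, -0.2932)
n_1 = (+0.9053, -0.4249)
n_2 = (+0.9405, +0.3398)
n_3 = (-0.1554, +0.9878)
  (0,1): δ = 42.19°  ✓
  (0,2): δ = 2.81°  ✓
  (0,3): δ = 81.89°  ·
  (1,2): δ = 134.99°  ·
  (1,3): δ = 55.92°  ✓
  (2,3): δ = 100.92°  ·
antipodal pairs: 3

count = 3; pairs: (0,1), (0,2), (1,3)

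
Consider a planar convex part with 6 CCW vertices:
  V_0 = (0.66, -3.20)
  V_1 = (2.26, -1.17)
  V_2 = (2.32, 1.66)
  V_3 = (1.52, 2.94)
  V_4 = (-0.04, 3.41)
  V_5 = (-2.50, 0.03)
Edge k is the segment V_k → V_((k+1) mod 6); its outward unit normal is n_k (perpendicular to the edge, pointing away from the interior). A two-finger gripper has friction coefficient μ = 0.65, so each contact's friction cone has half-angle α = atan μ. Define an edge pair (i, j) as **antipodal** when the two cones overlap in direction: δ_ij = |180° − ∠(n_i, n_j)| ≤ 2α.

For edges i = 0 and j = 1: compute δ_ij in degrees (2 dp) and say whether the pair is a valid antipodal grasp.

α = atan 0.65 = 33.02°;  2α = 66.05°
edge 0: e_0 = (+1.60, +2.03);  n_0 = (+0.7854, -0.6190)
edge 1: e_1 = (+0.06, +2.83);  n_1 = (+0.9998, -0.0212)
∠(n_0, n_1) = 37.03°
δ = |180° − 37.03°| = 142.97°
142.97° > 2α = 66.05°  →  invalid

δ = 142.97°, invalid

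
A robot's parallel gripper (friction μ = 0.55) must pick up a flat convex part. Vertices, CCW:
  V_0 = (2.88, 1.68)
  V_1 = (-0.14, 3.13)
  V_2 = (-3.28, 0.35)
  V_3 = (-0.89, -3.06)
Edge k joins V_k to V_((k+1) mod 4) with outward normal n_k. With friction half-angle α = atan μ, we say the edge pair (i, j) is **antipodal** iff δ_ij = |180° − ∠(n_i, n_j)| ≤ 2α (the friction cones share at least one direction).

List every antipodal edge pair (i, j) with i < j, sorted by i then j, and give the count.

α = atan 0.55 = 28.81°;  2α = 57.62°
n_0 = (+0.4328, +0.9015)
n_1 = (-0.6629, +0.7487)
n_2 = (-0.8189, -0.5739)
n_3 = (+0.7826, -0.6225)
  (0,1): δ = 112.83°  ·
  (0,2): δ = 29.33°  ✓
  (0,3): δ = 77.15°  ·
  (1,2): δ = 96.49°  ·
  (1,3): δ = 9.98°  ✓
  (2,3): δ = 73.52°  ·
antipodal pairs: 2

count = 2; pairs: (0,2), (1,3)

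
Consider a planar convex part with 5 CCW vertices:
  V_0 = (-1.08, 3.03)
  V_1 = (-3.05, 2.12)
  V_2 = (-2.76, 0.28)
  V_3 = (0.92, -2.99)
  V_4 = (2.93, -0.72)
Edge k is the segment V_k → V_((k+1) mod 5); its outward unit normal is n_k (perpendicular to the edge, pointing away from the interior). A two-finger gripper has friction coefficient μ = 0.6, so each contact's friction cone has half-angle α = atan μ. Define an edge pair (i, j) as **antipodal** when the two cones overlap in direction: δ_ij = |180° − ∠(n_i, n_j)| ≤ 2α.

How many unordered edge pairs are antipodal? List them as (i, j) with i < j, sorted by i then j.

α = atan 0.6 = 30.96°;  2α = 61.93°
n_0 = (-0.4194, +0.9078)
n_1 = (-0.9878, -0.1557)
n_2 = (-0.6642, -0.7475)
n_3 = (+0.7487, -0.6629)
n_4 = (+0.6830, +0.7304)
  (0,1): δ = 105.84°  ·
  (0,2): δ = 66.42°  ·
  (0,3): δ = 23.68°  ✓
  (0,4): δ = 112.13°  ·
  (1,2): δ = 140.58°  ·
  (1,3): δ = 50.48°  ✓
  (1,4): δ = 37.96°  ✓
  (2,3): δ = 89.90°  ·
  (2,4): δ = 1.46°  ✓
  (3,4): δ = 91.56°  ·
antipodal pairs: 4

count = 4; pairs: (0,3), (1,3), (1,4), (2,4)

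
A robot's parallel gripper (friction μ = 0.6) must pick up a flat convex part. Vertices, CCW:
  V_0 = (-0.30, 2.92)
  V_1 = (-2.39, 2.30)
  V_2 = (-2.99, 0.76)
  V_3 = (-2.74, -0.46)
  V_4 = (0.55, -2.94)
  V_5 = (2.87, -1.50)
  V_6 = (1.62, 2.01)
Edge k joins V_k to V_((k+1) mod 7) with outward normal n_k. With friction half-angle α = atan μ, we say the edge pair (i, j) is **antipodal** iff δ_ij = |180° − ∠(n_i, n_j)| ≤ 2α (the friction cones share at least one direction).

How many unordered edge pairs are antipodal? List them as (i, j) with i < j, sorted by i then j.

α = atan 0.6 = 30.96°;  2α = 61.93°
n_0 = (-0.2844, +0.9587)
n_1 = (-0.9318, +0.3630)
n_2 = (-0.9796, -0.2007)
n_3 = (-0.6019, -0.7985)
n_4 = (+0.5274, -0.8496)
n_5 = (+0.9420, +0.3355)
n_6 = (+0.4283, +0.9036)
  (0,1): δ = 127.81°  ·
  (0,2): δ = 94.94°  ·
  (0,3): δ = 53.53°  ✓
  (0,4): δ = 15.30°  ✓
  (0,5): δ = 93.08°  ·
  (0,6): δ = 138.12°  ·
  (1,2): δ = 147.13°  ·
  (1,3): δ = 105.72°  ·
  (1,4): δ = 36.89°  ✓
  (1,5): δ = 40.89°  ✓
  (1,6): δ = 85.93°  ·
  (2,3): δ = 138.59°  ·
  (2,4): δ = 69.75°  ·
  (2,5): δ = 8.02°  ✓
  (2,6): δ = 53.06°  ✓
  (3,4): δ = 111.16°  ·
  (3,5): δ = 33.39°  ✓
  (3,6): δ = 11.65°  ✓
  (4,5): δ = 102.23°  ·
  (4,6): δ = 57.19°  ✓
  (5,6): δ = 134.96°  ·
antipodal pairs: 9

count = 9; pairs: (0,3), (0,4), (1,4), (1,5), (2,5), (2,6), (3,5), (3,6), (4,6)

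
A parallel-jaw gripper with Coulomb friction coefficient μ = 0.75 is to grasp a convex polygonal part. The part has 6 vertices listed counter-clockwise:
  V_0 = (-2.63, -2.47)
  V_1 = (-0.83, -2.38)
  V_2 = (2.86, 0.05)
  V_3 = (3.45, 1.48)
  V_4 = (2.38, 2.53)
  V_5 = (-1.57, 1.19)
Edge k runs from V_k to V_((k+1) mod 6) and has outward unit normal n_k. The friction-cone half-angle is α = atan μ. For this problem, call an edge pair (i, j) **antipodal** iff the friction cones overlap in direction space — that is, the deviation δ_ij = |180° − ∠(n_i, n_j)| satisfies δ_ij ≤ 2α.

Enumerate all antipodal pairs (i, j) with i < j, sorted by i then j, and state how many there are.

count = 8; pairs: (0,3), (0,4), (0,5), (1,4), (1,5), (2,4), (2,5), (3,5)

α = atan 0.75 = 36.87°;  2α = 73.74°
n_0 = (+0.0499, -0.9988)
n_1 = (+0.5500, -0.8352)
n_2 = (+0.9244, -0.3814)
n_3 = (+0.7004, +0.7137)
n_4 = (-0.3213, +0.9470)
n_5 = (-0.9605, +0.2782)
  (0,1): δ = 149.50°  ·
  (0,2): δ = 115.28°  ·
  (0,3): δ = 47.32°  ✓
  (0,4): δ = 15.88°  ✓
  (0,5): δ = 70.99°  ✓
  (1,2): δ = 145.79°  ·
  (1,3): δ = 77.83°  ·
  (1,4): δ = 14.63°  ✓
  (1,5): δ = 40.48°  ✓
  (2,3): δ = 112.04°  ·
  (2,4): δ = 48.84°  ✓
  (2,5): δ = 6.27°  ✓
  (3,4): δ = 116.80°  ·
  (3,5): δ = 61.69°  ✓
  (4,5): δ = 124.89°  ·
antipodal pairs: 8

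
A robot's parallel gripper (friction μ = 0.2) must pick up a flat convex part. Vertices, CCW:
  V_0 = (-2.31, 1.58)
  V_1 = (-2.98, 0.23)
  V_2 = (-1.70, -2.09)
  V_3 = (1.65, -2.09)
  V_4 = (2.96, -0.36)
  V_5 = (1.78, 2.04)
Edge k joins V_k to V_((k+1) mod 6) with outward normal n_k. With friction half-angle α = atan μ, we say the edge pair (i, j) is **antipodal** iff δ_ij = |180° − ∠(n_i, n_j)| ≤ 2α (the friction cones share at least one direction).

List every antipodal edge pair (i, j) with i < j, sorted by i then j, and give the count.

α = atan 0.2 = 11.31°;  2α = 22.62°
n_0 = (-0.8958, +0.4446)
n_1 = (-0.8756, -0.4831)
n_2 = (+0.0000, -1.0000)
n_3 = (+0.7972, -0.6037)
n_4 = (+0.8974, +0.4412)
n_5 = (-0.1118, +0.9937)
  (0,1): δ = 124.72°  ·
  (0,2): δ = 63.60°  ·
  (0,3): δ = 10.74°  ✓
  (0,4): δ = 52.58°  ·
  (0,5): δ = 122.81°  ·
  (1,2): δ = 118.89°  ·
  (1,3): δ = 66.02°  ·
  (1,4): δ = 2.70°  ✓
  (1,5): δ = 67.53°  ·
  (2,3): δ = 127.13°  ·
  (2,4): δ = 63.82°  ·
  (2,5): δ = 6.42°  ✓
  (3,4): δ = 116.68°  ·
  (3,5): δ = 46.45°  ·
  (4,5): δ = 109.76°  ·
antipodal pairs: 3

count = 3; pairs: (0,3), (1,4), (2,5)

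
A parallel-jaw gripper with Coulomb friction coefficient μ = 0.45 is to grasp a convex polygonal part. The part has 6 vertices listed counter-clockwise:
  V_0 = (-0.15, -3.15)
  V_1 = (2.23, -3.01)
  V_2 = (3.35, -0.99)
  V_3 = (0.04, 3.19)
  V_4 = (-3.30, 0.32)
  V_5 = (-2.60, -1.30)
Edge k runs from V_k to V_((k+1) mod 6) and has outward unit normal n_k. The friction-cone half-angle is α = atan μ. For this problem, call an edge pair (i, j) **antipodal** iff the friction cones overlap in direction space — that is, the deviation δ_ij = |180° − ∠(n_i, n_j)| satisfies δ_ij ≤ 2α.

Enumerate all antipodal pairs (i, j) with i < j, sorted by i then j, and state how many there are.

count = 4; pairs: (0,3), (1,3), (2,4), (2,5)

α = atan 0.45 = 24.23°;  2α = 48.46°
n_0 = (+0.0587, -0.9983)
n_1 = (+0.8746, -0.4849)
n_2 = (+0.7840, +0.6208)
n_3 = (-0.6517, +0.7585)
n_4 = (-0.9180, -0.3967)
n_5 = (-0.6026, -0.7980)
  (0,1): δ = 122.37°  ·
  (0,2): δ = 54.99°  ·
  (0,3): δ = 37.31°  ✓
  (0,4): δ = 110.00°  ·
  (0,5): δ = 139.58°  ·
  (1,2): δ = 112.62°  ·
  (1,3): δ = 20.32°  ✓
  (1,4): δ = 52.38°  ·
  (1,5): δ = 81.95°  ·
  (2,3): δ = 87.70°  ·
  (2,4): δ = 15.01°  ✓
  (2,5): δ = 14.57°  ✓
  (3,4): δ = 107.30°  ·
  (3,5): δ = 77.73°  ·
  (4,5): δ = 150.43°  ·
antipodal pairs: 4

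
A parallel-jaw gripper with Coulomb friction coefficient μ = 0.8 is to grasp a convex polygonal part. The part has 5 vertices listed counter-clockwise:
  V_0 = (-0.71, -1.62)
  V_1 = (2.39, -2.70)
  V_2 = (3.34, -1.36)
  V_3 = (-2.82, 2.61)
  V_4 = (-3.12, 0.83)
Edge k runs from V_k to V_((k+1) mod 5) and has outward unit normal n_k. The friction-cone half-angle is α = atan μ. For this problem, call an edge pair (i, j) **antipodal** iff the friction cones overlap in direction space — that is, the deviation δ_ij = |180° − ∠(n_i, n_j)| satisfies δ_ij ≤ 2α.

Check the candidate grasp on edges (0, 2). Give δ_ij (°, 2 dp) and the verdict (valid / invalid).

α = atan 0.8 = 38.66°;  2α = 77.32°
edge 0: e_0 = (+3.10, -1.08);  n_0 = (-0.3290, -0.9443)
edge 2: e_2 = (-6.16, +3.97);  n_2 = (+0.5417, +0.8406)
∠(n_0, n_2) = 166.41°
δ = |180° − 166.41°| = 13.59°
13.59° ≤ 2α = 77.32°  →  valid

δ = 13.59°, valid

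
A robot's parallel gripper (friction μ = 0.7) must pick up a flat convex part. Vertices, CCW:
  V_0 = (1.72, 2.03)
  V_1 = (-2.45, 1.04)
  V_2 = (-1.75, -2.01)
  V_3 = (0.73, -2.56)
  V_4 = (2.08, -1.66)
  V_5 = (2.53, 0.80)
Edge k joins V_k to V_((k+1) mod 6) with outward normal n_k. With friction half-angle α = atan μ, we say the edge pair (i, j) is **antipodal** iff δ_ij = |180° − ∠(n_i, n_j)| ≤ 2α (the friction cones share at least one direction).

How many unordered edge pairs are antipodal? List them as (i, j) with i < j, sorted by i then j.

α = atan 0.7 = 34.99°;  2α = 69.98°
n_0 = (-0.2310, +0.9730)
n_1 = (-0.9747, -0.2237)
n_2 = (-0.2165, -0.9763)
n_3 = (+0.5547, -0.8321)
n_4 = (+0.9837, -0.1799)
n_5 = (+0.8352, +0.5500)
  (0,1): δ = 90.43°  ·
  (0,2): δ = 25.86°  ✓
  (0,3): δ = 20.33°  ✓
  (0,4): δ = 66.28°  ✓
  (0,5): δ = 110.01°  ·
  (1,2): δ = 115.43°  ·
  (1,3): δ = 69.24°  ✓
  (1,4): δ = 23.29°  ✓
  (1,5): δ = 20.44°  ✓
  (2,3): δ = 133.81°  ·
  (2,4): δ = 87.86°  ·
  (2,5): δ = 44.13°  ✓
  (3,4): δ = 134.06°  ·
  (3,5): δ = 90.32°  ·
  (4,5): δ = 136.27°  ·
antipodal pairs: 7

count = 7; pairs: (0,2), (0,3), (0,4), (1,3), (1,4), (1,5), (2,5)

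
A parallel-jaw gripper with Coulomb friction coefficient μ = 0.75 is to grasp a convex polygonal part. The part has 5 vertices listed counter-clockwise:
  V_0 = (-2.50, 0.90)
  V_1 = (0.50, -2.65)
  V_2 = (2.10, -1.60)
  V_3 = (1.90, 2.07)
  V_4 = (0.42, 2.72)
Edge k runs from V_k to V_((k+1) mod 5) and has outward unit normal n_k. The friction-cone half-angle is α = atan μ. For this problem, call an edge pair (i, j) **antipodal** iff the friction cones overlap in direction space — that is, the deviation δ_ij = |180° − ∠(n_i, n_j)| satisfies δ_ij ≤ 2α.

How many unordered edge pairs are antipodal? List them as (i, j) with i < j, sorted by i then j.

α = atan 0.75 = 36.87°;  2α = 73.74°
n_0 = (-0.7638, -0.6455)
n_1 = (+0.5487, -0.8360)
n_2 = (+0.9985, +0.0544)
n_3 = (+0.4021, +0.9156)
n_4 = (-0.5290, +0.8487)
  (0,1): δ = 96.93°  ·
  (0,2): δ = 37.08°  ✓
  (0,3): δ = 26.09°  ✓
  (0,4): δ = 81.73°  ·
  (1,2): δ = 120.16°  ·
  (1,3): δ = 56.99°  ✓
  (1,4): δ = 1.34°  ✓
  (2,3): δ = 116.83°  ·
  (2,4): δ = 61.18°  ✓
  (3,4): δ = 124.35°  ·
antipodal pairs: 5

count = 5; pairs: (0,2), (0,3), (1,3), (1,4), (2,4)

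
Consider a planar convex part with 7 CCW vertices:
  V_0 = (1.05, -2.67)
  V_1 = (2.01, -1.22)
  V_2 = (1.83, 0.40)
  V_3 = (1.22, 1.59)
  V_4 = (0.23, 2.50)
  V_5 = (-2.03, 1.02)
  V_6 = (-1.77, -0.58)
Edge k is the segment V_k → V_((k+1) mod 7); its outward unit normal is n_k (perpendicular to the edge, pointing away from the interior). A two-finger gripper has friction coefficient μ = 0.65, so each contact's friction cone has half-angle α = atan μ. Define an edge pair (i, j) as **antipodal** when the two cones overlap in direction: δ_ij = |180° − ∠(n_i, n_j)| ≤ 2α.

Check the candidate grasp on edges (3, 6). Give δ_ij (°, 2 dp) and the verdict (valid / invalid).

α = atan 0.65 = 33.02°;  2α = 66.05°
edge 3: e_3 = (-0.99, +0.91);  n_3 = (+0.6767, +0.7362)
edge 6: e_6 = (+2.82, -2.09);  n_6 = (-0.5954, -0.8034)
∠(n_3, n_6) = 173.95°
δ = |180° − 173.95°| = 6.05°
6.05° ≤ 2α = 66.05°  →  valid

δ = 6.05°, valid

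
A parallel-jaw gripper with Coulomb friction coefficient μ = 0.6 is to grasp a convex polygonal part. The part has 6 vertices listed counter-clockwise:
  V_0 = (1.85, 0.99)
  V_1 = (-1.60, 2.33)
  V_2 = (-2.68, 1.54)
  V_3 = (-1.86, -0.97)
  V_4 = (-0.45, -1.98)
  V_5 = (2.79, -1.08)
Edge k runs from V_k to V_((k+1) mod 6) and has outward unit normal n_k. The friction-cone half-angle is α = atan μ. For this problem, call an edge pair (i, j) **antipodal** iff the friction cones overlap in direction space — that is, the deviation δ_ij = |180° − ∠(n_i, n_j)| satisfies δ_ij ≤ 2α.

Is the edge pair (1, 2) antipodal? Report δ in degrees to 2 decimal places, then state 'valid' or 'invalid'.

α = atan 0.6 = 30.96°;  2α = 61.93°
edge 1: e_1 = (-1.08, -0.79);  n_1 = (-0.5904, +0.8071)
edge 2: e_2 = (+0.82, -2.51);  n_2 = (-0.9506, -0.3105)
∠(n_1, n_2) = 71.91°
δ = |180° − 71.91°| = 108.09°
108.09° > 2α = 61.93°  →  invalid

δ = 108.09°, invalid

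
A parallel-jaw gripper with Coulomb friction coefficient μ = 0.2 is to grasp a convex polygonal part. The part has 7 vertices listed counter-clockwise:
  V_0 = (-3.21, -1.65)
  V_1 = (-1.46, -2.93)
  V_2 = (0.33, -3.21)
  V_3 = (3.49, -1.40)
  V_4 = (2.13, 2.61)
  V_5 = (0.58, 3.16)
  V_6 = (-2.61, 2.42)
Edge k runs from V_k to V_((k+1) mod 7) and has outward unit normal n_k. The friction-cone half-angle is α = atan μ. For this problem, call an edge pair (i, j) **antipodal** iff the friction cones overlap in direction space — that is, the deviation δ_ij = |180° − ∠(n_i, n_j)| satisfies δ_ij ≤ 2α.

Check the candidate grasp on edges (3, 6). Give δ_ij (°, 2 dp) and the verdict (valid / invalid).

α = atan 0.2 = 11.31°;  2α = 22.62°
edge 3: e_3 = (-1.36, +4.01);  n_3 = (+0.9470, +0.3212)
edge 6: e_6 = (-0.60, -4.07);  n_6 = (-0.9893, +0.1458)
∠(n_3, n_6) = 152.88°
δ = |180° − 152.88°| = 27.12°
27.12° > 2α = 22.62°  →  invalid

δ = 27.12°, invalid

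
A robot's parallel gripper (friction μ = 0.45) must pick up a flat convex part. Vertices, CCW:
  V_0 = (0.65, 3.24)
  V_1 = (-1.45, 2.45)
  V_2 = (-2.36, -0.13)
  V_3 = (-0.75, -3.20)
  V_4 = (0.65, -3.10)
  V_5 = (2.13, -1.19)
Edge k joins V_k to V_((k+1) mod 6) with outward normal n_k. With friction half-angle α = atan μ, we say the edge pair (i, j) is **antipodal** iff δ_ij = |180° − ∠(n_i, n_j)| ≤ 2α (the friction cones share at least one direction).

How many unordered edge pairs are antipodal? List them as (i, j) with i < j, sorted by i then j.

count = 5; pairs: (0,3), (0,4), (1,4), (1,5), (2,5)

α = atan 0.45 = 24.23°;  2α = 48.46°
n_0 = (-0.3521, +0.9360)
n_1 = (-0.9431, +0.3326)
n_2 = (-0.8856, -0.4644)
n_3 = (+0.0712, -0.9975)
n_4 = (+0.7905, -0.6125)
n_5 = (+0.9485, +0.3169)
  (0,1): δ = 130.04°  ·
  (0,2): δ = 82.94°  ·
  (0,3): δ = 16.53°  ✓
  (0,4): δ = 31.61°  ✓
  (0,5): δ = 87.86°  ·
  (1,2): δ = 132.90°  ·
  (1,3): δ = 66.49°  ·
  (1,4): δ = 18.34°  ✓
  (1,5): δ = 37.90°  ✓
  (2,3): δ = 113.59°  ·
  (2,4): δ = 65.44°  ·
  (2,5): δ = 9.20°  ✓
  (3,4): δ = 131.86°  ·
  (3,5): δ = 75.61°  ·
  (4,5): δ = 123.76°  ·
antipodal pairs: 5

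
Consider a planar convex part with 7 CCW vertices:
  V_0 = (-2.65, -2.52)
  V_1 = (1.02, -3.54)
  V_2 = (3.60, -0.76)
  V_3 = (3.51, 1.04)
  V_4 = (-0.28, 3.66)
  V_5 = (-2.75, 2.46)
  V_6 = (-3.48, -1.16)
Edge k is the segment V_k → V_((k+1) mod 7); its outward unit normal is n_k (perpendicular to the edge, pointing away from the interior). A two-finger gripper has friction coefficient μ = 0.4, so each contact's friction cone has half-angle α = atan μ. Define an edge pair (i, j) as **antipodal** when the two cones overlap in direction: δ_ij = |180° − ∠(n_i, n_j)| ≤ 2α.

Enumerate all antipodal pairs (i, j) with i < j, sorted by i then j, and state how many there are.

count = 7; pairs: (0,3), (0,4), (1,4), (1,5), (2,5), (2,6), (3,6)

α = atan 0.4 = 21.80°;  2α = 43.60°
n_0 = (-0.2678, -0.9635)
n_1 = (+0.7330, -0.6802)
n_2 = (+0.9988, +0.0499)
n_3 = (+0.5686, +0.8226)
n_4 = (-0.4370, +0.8995)
n_5 = (-0.9803, +0.1977)
n_6 = (-0.8536, -0.5209)
  (0,1): δ = 117.33°  ·
  (0,2): δ = 71.61°  ·
  (0,3): δ = 19.12°  ✓
  (0,4): δ = 41.44°  ✓
  (0,5): δ = 94.13°  ·
  (0,6): δ = 136.93°  ·
  (1,2): δ = 134.27°  ·
  (1,3): δ = 81.79°  ·
  (1,4): δ = 21.23°  ✓
  (1,5): δ = 31.46°  ✓
  (1,6): δ = 74.26°  ·
  (2,3): δ = 127.52°  ·
  (2,4): δ = 66.95°  ·
  (2,5): δ = 14.26°  ✓
  (2,6): δ = 28.53°  ✓
  (3,4): δ = 119.43°  ·
  (3,5): δ = 66.75°  ·
  (3,6): δ = 23.95°  ✓
  (4,5): δ = 127.31°  ·
  (4,6): δ = 84.52°  ·
  (5,6): δ = 137.20°  ·
antipodal pairs: 7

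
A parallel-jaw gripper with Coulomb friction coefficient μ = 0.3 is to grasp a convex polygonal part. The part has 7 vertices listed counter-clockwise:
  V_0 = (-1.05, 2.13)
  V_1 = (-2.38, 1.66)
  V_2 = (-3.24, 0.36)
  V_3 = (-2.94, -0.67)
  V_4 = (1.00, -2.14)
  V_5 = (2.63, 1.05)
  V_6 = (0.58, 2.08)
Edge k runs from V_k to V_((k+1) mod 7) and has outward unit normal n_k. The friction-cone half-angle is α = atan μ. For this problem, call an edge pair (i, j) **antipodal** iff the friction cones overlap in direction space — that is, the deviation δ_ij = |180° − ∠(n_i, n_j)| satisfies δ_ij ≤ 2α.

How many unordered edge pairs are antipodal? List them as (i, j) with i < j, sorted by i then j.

count = 3; pairs: (1,4), (3,5), (3,6)

α = atan 0.3 = 16.70°;  2α = 33.40°
n_0 = (-0.3332, +0.9429)
n_1 = (-0.8340, +0.5517)
n_2 = (-0.9601, -0.2796)
n_3 = (-0.3496, -0.9369)
n_4 = (+0.8905, -0.4550)
n_5 = (+0.4490, +0.8936)
n_6 = (+0.0307, +0.9995)
  (0,1): δ = 142.95°  ·
  (0,2): δ = 93.22°  ·
  (0,3): δ = 39.92°  ·
  (0,4): δ = 43.47°  ·
  (0,5): δ = 133.86°  ·
  (0,6): δ = 158.78°  ·
  (1,2): δ = 130.27°  ·
  (1,3): δ = 76.97°  ·
  (1,4): δ = 6.42°  ✓
  (1,5): δ = 96.81°  ·
  (1,6): δ = 121.73°  ·
  (2,3): δ = 126.70°  ·
  (2,4): δ = 43.30°  ·
  (2,5): δ = 47.08°  ·
  (2,6): δ = 72.00°  ·
  (3,4): δ = 96.61°  ·
  (3,5): δ = 6.22°  ✓
  (3,6): δ = 18.70°  ✓
  (4,5): δ = 89.61°  ·
  (4,6): δ = 64.69°  ·
  (5,6): δ = 155.08°  ·
antipodal pairs: 3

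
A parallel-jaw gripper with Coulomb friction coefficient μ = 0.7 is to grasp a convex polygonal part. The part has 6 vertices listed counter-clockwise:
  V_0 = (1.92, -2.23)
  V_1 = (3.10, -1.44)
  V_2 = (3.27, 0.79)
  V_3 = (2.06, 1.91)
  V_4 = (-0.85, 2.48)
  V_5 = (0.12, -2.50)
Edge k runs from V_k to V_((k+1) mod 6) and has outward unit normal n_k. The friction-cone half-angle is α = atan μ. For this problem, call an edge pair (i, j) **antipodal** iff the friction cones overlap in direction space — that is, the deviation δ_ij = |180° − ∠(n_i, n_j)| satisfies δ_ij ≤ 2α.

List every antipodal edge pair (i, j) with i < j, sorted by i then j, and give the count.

count = 7; pairs: (0,3), (0,4), (1,4), (2,4), (2,5), (3,4), (3,5)

α = atan 0.7 = 34.99°;  2α = 69.98°
n_0 = (+0.5563, -0.8310)
n_1 = (+0.9971, -0.0760)
n_2 = (+0.6793, +0.7339)
n_3 = (+0.1922, +0.9814)
n_4 = (-0.9816, -0.1912)
n_5 = (+0.1483, -0.9889)
  (0,1): δ = 128.16°  ·
  (0,2): δ = 76.59°  ·
  (0,3): δ = 44.88°  ✓
  (0,4): δ = 67.22°  ✓
  (0,5): δ = 154.73°  ·
  (1,2): δ = 128.43°  ·
  (1,3): δ = 96.72°  ·
  (1,4): δ = 15.38°  ✓
  (1,5): δ = 102.89°  ·
  (2,3): δ = 148.29°  ·
  (2,4): δ = 36.19°  ✓
  (2,5): δ = 51.32°  ✓
  (3,4): δ = 67.90°  ✓
  (3,5): δ = 19.61°  ✓
  (4,5): δ = 92.49°  ·
antipodal pairs: 7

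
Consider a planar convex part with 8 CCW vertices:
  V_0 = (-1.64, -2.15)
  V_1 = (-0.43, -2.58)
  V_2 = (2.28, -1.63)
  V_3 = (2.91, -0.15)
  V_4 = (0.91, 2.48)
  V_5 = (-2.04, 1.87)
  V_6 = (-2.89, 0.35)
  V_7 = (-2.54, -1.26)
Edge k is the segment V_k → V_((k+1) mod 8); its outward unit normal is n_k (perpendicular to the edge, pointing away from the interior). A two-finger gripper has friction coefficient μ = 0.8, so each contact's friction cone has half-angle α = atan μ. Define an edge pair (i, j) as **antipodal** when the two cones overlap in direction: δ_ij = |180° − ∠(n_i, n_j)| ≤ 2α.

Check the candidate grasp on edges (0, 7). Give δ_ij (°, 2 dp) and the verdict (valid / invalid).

δ = 154.88°, invalid

α = atan 0.8 = 38.66°;  2α = 77.32°
edge 0: e_0 = (+1.21, -0.43);  n_0 = (-0.3349, -0.9423)
edge 7: e_7 = (+0.90, -0.89);  n_7 = (-0.7031, -0.7110)
∠(n_0, n_7) = 25.12°
δ = |180° − 25.12°| = 154.88°
154.88° > 2α = 77.32°  →  invalid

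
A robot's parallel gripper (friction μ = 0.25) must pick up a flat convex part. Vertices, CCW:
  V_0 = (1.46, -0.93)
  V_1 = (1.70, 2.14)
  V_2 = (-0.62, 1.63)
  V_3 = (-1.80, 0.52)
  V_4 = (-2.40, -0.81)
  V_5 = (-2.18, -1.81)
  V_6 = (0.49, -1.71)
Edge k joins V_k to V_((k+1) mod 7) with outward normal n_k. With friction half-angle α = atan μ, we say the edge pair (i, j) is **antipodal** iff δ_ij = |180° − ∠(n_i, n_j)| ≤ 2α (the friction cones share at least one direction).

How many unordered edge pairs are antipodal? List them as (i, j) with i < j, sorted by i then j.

α = atan 0.25 = 14.04°;  2α = 28.07°
n_0 = (+0.9970, -0.0779)
n_1 = (-0.2147, +0.9767)
n_2 = (-0.6852, +0.7284)
n_3 = (-0.9115, +0.4112)
n_4 = (-0.9766, -0.2149)
n_5 = (+0.0374, -0.9993)
n_6 = (+0.6267, -0.7793)
  (0,1): δ = 73.13°  ·
  (0,2): δ = 42.28°  ·
  (0,3): δ = 19.81°  ✓
  (0,4): δ = 16.88°  ✓
  (0,5): δ = 96.61°  ·
  (0,6): δ = 133.27°  ·
  (1,2): δ = 149.15°  ·
  (1,3): δ = 126.68°  ·
  (1,4): δ = 89.99°  ·
  (1,5): δ = 10.25°  ✓
  (1,6): δ = 26.41°  ✓
  (2,3): δ = 157.53°  ·
  (2,4): δ = 120.84°  ·
  (2,5): δ = 41.10°  ·
  (2,6): δ = 4.45°  ✓
  (3,4): δ = 143.31°  ·
  (3,5): δ = 63.57°  ·
  (3,6): δ = 26.91°  ✓
  (4,5): δ = 100.26°  ·
  (4,6): δ = 63.60°  ·
  (5,6): δ = 143.34°  ·
antipodal pairs: 6

count = 6; pairs: (0,3), (0,4), (1,5), (1,6), (2,6), (3,6)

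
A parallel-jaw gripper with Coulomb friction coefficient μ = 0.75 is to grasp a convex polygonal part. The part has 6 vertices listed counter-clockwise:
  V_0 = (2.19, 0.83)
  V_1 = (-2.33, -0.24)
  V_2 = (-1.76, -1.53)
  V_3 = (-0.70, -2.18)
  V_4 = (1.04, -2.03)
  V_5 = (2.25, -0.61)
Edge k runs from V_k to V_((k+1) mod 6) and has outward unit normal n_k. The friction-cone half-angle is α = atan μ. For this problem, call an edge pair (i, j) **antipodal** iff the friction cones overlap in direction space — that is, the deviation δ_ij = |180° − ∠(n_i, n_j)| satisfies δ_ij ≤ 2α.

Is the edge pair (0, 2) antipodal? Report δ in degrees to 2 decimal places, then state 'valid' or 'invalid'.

α = atan 0.75 = 36.87°;  2α = 73.74°
edge 0: e_0 = (-4.52, -1.07);  n_0 = (-0.2304, +0.9731)
edge 2: e_2 = (+1.06, -0.65);  n_2 = (-0.5228, -0.8525)
∠(n_0, n_2) = 135.16°
δ = |180° − 135.16°| = 44.84°
44.84° ≤ 2α = 73.74°  →  valid

δ = 44.84°, valid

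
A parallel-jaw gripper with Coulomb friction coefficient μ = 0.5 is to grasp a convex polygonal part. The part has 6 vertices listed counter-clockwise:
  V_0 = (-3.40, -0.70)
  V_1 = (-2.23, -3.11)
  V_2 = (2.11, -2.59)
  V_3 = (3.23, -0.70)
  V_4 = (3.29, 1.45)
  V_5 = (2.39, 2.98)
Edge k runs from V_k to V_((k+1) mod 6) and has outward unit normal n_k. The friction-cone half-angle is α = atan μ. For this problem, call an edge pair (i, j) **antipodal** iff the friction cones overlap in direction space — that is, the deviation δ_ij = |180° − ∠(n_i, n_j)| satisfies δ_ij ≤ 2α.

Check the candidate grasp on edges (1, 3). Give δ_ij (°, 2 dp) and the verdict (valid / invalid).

α = atan 0.5 = 26.57°;  2α = 53.13°
edge 1: e_1 = (+4.34, +0.52);  n_1 = (+0.1190, -0.9929)
edge 3: e_3 = (+0.06, +2.15);  n_3 = (+0.9996, -0.0279)
∠(n_1, n_3) = 81.57°
δ = |180° − 81.57°| = 98.43°
98.43° > 2α = 53.13°  →  invalid

δ = 98.43°, invalid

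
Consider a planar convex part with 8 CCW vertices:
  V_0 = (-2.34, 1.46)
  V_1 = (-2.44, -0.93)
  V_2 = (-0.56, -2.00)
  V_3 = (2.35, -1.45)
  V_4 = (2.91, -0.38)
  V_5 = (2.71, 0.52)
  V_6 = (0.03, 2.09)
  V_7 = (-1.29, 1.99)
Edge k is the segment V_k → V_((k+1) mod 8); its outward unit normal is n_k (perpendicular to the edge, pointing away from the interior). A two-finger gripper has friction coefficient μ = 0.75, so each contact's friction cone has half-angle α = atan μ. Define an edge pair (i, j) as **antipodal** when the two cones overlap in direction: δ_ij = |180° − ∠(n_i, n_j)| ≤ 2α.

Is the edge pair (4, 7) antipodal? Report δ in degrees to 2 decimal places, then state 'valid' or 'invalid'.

α = atan 0.75 = 36.87°;  2α = 73.74°
edge 4: e_4 = (-0.20, +0.90);  n_4 = (+0.9762, +0.2169)
edge 7: e_7 = (-1.05, -0.53);  n_7 = (-0.4506, +0.8927)
∠(n_4, n_7) = 104.25°
δ = |180° − 104.25°| = 75.75°
75.75° > 2α = 73.74°  →  invalid

δ = 75.75°, invalid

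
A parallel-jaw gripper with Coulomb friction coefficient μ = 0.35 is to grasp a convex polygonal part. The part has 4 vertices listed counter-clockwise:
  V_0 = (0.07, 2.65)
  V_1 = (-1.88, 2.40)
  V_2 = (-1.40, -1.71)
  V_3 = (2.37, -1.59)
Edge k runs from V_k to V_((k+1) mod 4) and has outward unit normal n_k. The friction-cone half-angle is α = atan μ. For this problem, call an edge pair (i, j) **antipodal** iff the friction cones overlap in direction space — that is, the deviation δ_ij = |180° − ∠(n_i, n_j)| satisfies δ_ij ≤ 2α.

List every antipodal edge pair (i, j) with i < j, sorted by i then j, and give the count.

α = atan 0.35 = 19.29°;  2α = 38.58°
n_0 = (-0.1272, +0.9919)
n_1 = (-0.9932, -0.1160)
n_2 = (+0.0318, -0.9995)
n_3 = (+0.8790, +0.4768)
  (0,1): δ = 90.64°  ·
  (0,2): δ = 5.48°  ✓
  (0,3): δ = 111.17°  ·
  (1,2): δ = 94.84°  ·
  (1,3): δ = 21.82°  ✓
  (2,3): δ = 63.35°  ·
antipodal pairs: 2

count = 2; pairs: (0,2), (1,3)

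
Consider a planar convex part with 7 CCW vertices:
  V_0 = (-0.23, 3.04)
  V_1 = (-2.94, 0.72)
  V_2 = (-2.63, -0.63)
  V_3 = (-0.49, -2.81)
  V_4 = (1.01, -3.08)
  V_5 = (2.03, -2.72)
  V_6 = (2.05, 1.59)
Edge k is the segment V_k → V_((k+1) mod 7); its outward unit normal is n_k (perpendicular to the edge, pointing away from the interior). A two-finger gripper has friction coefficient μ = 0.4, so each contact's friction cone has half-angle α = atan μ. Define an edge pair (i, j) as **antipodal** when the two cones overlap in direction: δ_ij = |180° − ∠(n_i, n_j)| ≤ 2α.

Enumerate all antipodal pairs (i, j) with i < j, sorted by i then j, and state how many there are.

α = atan 0.4 = 21.80°;  2α = 43.60°
n_0 = (-0.6503, +0.7597)
n_1 = (-0.9746, -0.2238)
n_2 = (-0.7136, -0.7005)
n_3 = (-0.1772, -0.9842)
n_4 = (+0.3328, -0.9430)
n_5 = (+1.0000, -0.0046)
n_6 = (+0.5366, +0.8438)
  (0,1): δ = 117.63°  ·
  (0,2): δ = 86.10°  ·
  (0,3): δ = 50.77°  ·
  (0,4): δ = 21.13°  ✓
  (0,5): δ = 49.17°  ·
  (0,6): δ = 106.98°  ·
  (1,2): δ = 148.46°  ·
  (1,3): δ = 113.14°  ·
  (1,4): δ = 83.49°  ·
  (1,5): δ = 13.20°  ✓
  (1,6): δ = 44.61°  ·
  (2,3): δ = 144.67°  ·
  (2,4): δ = 115.03°  ·
  (2,5): δ = 44.74°  ·
  (2,6): δ = 13.08°  ✓
  (3,4): δ = 150.36°  ·
  (3,5): δ = 80.06°  ·
  (3,6): δ = 22.25°  ✓
  (4,5): δ = 109.71°  ·
  (4,6): δ = 51.89°  ·
  (5,6): δ = 122.19°  ·
antipodal pairs: 4

count = 4; pairs: (0,4), (1,5), (2,6), (3,6)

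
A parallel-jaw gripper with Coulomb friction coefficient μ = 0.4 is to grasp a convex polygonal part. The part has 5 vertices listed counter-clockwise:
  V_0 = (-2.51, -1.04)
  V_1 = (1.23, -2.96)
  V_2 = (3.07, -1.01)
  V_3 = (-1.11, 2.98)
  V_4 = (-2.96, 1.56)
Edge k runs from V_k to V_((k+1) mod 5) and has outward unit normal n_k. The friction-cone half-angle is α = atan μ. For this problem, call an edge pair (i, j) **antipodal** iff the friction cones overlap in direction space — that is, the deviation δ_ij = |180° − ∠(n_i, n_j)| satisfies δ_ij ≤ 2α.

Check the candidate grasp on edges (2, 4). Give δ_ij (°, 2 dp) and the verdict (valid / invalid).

α = atan 0.4 = 21.80°;  2α = 43.60°
edge 2: e_2 = (-4.18, +3.99);  n_2 = (+0.6905, +0.7234)
edge 4: e_4 = (+0.45, -2.60);  n_4 = (-0.9854, -0.1705)
∠(n_2, n_4) = 143.49°
δ = |180° − 143.49°| = 36.51°
36.51° ≤ 2α = 43.60°  →  valid

δ = 36.51°, valid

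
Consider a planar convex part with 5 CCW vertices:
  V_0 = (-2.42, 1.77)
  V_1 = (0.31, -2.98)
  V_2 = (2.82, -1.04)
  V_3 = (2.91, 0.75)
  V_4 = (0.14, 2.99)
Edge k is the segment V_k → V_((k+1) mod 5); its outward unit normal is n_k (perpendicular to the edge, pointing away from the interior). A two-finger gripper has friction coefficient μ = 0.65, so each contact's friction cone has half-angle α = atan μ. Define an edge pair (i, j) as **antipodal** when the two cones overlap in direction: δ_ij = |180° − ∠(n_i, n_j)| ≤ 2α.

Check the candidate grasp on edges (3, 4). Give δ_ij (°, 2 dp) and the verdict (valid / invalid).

α = atan 0.65 = 33.02°;  2α = 66.05°
edge 3: e_3 = (-2.77, +2.24);  n_3 = (+0.6288, +0.7776)
edge 4: e_4 = (-2.56, -1.22);  n_4 = (-0.4302, +0.9027)
∠(n_3, n_4) = 64.44°
δ = |180° − 64.44°| = 115.56°
115.56° > 2α = 66.05°  →  invalid

δ = 115.56°, invalid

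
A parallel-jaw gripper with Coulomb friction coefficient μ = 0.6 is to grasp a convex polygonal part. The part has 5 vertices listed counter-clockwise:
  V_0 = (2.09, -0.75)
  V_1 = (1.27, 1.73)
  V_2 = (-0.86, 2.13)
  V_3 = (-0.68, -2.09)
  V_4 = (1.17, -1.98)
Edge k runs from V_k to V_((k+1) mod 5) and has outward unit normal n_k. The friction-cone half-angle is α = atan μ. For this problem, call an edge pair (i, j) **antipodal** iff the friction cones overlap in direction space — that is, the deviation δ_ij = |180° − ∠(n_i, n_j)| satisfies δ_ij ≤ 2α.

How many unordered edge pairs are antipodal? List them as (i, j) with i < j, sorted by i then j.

count = 3; pairs: (0,2), (1,3), (2,4)

α = atan 0.6 = 30.96°;  2α = 61.93°
n_0 = (+0.9494, +0.3139)
n_1 = (+0.1846, +0.9828)
n_2 = (-0.9991, -0.0426)
n_3 = (+0.0594, -0.9982)
n_4 = (+0.8008, -0.5990)
  (0,1): δ = 118.93°  ·
  (0,2): δ = 15.85°  ✓
  (0,3): δ = 75.11°  ·
  (0,4): δ = 124.91°  ·
  (1,2): δ = 76.92°  ·
  (1,3): δ = 14.04°  ✓
  (1,4): δ = 63.84°  ·
  (2,3): δ = 89.04°  ·
  (2,4): δ = 39.24°  ✓
  (3,4): δ = 130.20°  ·
antipodal pairs: 3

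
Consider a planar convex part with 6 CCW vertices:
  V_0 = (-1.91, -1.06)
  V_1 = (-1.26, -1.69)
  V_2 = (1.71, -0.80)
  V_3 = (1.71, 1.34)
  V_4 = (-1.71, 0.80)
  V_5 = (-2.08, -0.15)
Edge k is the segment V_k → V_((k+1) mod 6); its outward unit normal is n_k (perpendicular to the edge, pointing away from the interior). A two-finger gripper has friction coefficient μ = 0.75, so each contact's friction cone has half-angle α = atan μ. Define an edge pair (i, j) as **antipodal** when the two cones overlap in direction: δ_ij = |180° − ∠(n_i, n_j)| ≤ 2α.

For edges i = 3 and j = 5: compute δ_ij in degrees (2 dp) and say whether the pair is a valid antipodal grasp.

α = atan 0.75 = 36.87°;  2α = 73.74°
edge 3: e_3 = (-3.42, -0.54);  n_3 = (-0.1560, +0.9878)
edge 5: e_5 = (+0.17, -0.91);  n_5 = (-0.9830, -0.1836)
∠(n_3, n_5) = 91.61°
δ = |180° − 91.61°| = 88.39°
88.39° > 2α = 73.74°  →  invalid

δ = 88.39°, invalid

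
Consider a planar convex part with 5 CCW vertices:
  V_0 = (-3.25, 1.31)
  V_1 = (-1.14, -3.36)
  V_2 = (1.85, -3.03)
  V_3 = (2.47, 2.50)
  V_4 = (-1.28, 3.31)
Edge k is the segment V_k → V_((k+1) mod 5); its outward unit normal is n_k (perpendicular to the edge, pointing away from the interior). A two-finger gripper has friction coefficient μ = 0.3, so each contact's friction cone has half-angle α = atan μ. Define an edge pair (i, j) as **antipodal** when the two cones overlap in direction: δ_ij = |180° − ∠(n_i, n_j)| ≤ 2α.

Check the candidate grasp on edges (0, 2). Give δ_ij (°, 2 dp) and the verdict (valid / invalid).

δ = 30.71°, valid

α = atan 0.3 = 16.70°;  2α = 33.40°
edge 0: e_0 = (+2.11, -4.67);  n_0 = (-0.9113, -0.4117)
edge 2: e_2 = (+0.62, +5.53);  n_2 = (+0.9938, -0.1114)
∠(n_0, n_2) = 149.29°
δ = |180° − 149.29°| = 30.71°
30.71° ≤ 2α = 33.40°  →  valid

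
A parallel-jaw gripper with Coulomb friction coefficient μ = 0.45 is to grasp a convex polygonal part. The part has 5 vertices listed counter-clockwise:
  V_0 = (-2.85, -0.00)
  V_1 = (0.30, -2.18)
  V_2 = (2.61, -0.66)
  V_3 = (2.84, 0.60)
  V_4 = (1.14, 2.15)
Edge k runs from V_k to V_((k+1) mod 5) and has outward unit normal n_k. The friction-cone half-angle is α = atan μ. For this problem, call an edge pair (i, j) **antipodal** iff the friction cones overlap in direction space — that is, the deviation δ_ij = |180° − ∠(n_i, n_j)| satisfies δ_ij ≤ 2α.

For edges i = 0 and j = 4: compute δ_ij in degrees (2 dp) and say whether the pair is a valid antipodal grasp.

α = atan 0.45 = 24.23°;  2α = 48.46°
edge 0: e_0 = (+3.15, -2.18);  n_0 = (-0.5691, -0.8223)
edge 4: e_4 = (-3.99, -2.15);  n_4 = (-0.4744, +0.8803)
∠(n_0, n_4) = 117.00°
δ = |180° − 117.00°| = 63.00°
63.00° > 2α = 48.46°  →  invalid

δ = 63.00°, invalid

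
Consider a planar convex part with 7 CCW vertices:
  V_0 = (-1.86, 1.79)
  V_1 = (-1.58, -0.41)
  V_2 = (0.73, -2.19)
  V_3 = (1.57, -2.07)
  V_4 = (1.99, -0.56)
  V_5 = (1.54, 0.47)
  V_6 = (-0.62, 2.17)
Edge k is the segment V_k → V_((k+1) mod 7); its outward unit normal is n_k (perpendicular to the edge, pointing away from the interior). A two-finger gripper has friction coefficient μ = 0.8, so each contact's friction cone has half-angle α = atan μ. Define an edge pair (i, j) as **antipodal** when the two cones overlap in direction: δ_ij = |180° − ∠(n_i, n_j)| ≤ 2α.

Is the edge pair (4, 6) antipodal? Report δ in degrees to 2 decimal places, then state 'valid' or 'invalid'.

δ = 96.56°, invalid

α = atan 0.8 = 38.66°;  2α = 77.32°
edge 4: e_4 = (-0.45, +1.03);  n_4 = (+0.9164, +0.4004)
edge 6: e_6 = (-1.24, -0.38);  n_6 = (-0.2930, +0.9561)
∠(n_4, n_6) = 83.44°
δ = |180° − 83.44°| = 96.56°
96.56° > 2α = 77.32°  →  invalid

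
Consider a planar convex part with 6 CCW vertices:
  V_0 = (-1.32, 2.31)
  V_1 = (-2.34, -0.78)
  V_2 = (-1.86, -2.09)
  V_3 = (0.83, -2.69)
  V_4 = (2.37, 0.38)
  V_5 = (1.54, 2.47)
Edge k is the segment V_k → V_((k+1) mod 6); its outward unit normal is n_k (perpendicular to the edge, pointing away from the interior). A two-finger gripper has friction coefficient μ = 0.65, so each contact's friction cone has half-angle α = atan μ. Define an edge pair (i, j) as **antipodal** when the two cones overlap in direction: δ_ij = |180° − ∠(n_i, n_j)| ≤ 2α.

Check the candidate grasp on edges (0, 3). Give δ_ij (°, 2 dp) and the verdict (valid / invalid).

α = atan 0.65 = 33.02°;  2α = 66.05°
edge 0: e_0 = (-1.02, -3.09);  n_0 = (-0.9496, +0.3135)
edge 3: e_3 = (+1.54, +3.07);  n_3 = (+0.8938, -0.4484)
∠(n_0, n_3) = 171.63°
δ = |180° − 171.63°| = 8.37°
8.37° ≤ 2α = 66.05°  →  valid

δ = 8.37°, valid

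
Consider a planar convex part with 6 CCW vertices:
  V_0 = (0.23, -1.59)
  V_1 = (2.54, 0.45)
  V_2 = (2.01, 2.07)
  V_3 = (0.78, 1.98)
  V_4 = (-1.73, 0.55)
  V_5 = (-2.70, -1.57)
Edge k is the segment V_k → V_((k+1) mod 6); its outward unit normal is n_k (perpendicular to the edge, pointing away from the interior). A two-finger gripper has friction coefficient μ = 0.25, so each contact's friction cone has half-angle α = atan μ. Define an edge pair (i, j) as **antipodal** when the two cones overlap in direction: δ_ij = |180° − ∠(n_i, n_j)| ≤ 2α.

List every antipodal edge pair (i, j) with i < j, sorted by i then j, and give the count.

count = 3; pairs: (0,3), (0,4), (2,5)

α = atan 0.25 = 14.04°;  2α = 28.07°
n_0 = (+0.6619, -0.7496)
n_1 = (+0.9504, +0.3109)
n_2 = (-0.0730, +0.9973)
n_3 = (-0.4950, +0.8689)
n_4 = (-0.9093, +0.4161)
n_5 = (-0.0068, -1.0000)
  (0,1): δ = 113.33°  ·
  (0,2): δ = 37.26°  ·
  (0,3): δ = 11.78°  ✓
  (0,4): δ = 23.97°  ✓
  (0,5): δ = 138.16°  ·
  (1,2): δ = 103.93°  ·
  (1,3): δ = 78.44°  ·
  (1,4): δ = 42.70°  ·
  (1,5): δ = 71.49°  ·
  (2,3): δ = 154.51°  ·
  (2,4): δ = 118.77°  ·
  (2,5): δ = 4.58°  ✓
  (3,4): δ = 144.26°  ·
  (3,5): δ = 30.06°  ·
  (4,5): δ = 65.80°  ·
antipodal pairs: 3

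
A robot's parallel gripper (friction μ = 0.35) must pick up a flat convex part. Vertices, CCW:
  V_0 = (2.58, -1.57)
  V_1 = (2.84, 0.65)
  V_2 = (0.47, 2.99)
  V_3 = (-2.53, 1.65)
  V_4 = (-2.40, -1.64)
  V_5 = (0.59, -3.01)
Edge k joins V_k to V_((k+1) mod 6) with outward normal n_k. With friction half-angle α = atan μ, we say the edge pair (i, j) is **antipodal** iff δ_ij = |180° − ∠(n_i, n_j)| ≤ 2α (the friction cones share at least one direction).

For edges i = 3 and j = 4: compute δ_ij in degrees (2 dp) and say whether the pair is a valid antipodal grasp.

α = atan 0.35 = 19.29°;  2α = 38.58°
edge 3: e_3 = (+0.13, -3.29);  n_3 = (-0.9992, -0.0395)
edge 4: e_4 = (+2.99, -1.37);  n_4 = (-0.4166, -0.9091)
∠(n_3, n_4) = 63.12°
δ = |180° − 63.12°| = 116.88°
116.88° > 2α = 38.58°  →  invalid

δ = 116.88°, invalid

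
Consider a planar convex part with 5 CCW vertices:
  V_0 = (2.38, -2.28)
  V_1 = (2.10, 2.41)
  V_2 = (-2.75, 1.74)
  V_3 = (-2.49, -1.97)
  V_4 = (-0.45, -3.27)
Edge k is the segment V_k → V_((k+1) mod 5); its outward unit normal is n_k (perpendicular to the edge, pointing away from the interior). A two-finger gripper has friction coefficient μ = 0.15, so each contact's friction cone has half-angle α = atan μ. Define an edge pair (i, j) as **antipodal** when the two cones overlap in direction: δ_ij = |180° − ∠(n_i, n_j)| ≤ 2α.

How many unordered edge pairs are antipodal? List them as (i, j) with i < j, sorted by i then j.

count = 2; pairs: (0,2), (1,4)

α = atan 0.15 = 8.53°;  2α = 17.06°
n_0 = (+0.9982, +0.0596)
n_1 = (-0.1368, +0.9906)
n_2 = (-0.9976, -0.0699)
n_3 = (-0.5374, -0.8433)
n_4 = (+0.3302, -0.9439)
  (0,1): δ = 85.55°  ·
  (0,2): δ = 0.59°  ✓
  (0,3): δ = 54.08°  ·
  (0,4): δ = 105.86°  ·
  (1,2): δ = 93.86°  ·
  (1,3): δ = 40.37°  ·
  (1,4): δ = 11.42°  ✓
  (2,3): δ = 126.52°  ·
  (2,4): δ = 74.73°  ·
  (3,4): δ = 128.21°  ·
antipodal pairs: 2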